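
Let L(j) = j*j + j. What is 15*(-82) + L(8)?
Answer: -1158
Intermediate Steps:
L(j) = j + j² (L(j) = j² + j = j + j²)
15*(-82) + L(8) = 15*(-82) + 8*(1 + 8) = -1230 + 8*9 = -1230 + 72 = -1158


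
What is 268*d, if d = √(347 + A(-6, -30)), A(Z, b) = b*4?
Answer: 268*√227 ≈ 4037.8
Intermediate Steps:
A(Z, b) = 4*b
d = √227 (d = √(347 + 4*(-30)) = √(347 - 120) = √227 ≈ 15.067)
268*d = 268*√227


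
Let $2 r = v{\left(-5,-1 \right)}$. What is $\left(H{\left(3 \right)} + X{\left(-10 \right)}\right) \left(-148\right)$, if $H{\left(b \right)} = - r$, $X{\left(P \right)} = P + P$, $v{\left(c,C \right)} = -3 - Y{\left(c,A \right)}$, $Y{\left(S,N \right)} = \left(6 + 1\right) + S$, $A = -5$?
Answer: $2590$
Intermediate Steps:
$Y{\left(S,N \right)} = 7 + S$
$v{\left(c,C \right)} = -10 - c$ ($v{\left(c,C \right)} = -3 - \left(7 + c\right) = -10 - c$)
$r = - \frac{5}{2}$ ($r = \frac{-10 - -5}{2} = \frac{-10 + 5}{2} = \frac{1}{2} \left(-5\right) = - \frac{5}{2} \approx -2.5$)
$X{\left(P \right)} = 2 P$
$H{\left(b \right)} = \frac{5}{2}$ ($H{\left(b \right)} = \left(-1\right) \left(- \frac{5}{2}\right) = \frac{5}{2}$)
$\left(H{\left(3 \right)} + X{\left(-10 \right)}\right) \left(-148\right) = \left(\frac{5}{2} + 2 \left(-10\right)\right) \left(-148\right) = \left(\frac{5}{2} - 20\right) \left(-148\right) = \left(- \frac{35}{2}\right) \left(-148\right) = 2590$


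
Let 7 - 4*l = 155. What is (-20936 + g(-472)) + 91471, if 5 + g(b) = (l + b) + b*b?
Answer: 292805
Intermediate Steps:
l = -37 (l = 7/4 - ¼*155 = 7/4 - 155/4 = -37)
g(b) = -42 + b + b² (g(b) = -5 + ((-37 + b) + b*b) = -5 + ((-37 + b) + b²) = -5 + (-37 + b + b²) = -42 + b + b²)
(-20936 + g(-472)) + 91471 = (-20936 + (-42 - 472 + (-472)²)) + 91471 = (-20936 + (-42 - 472 + 222784)) + 91471 = (-20936 + 222270) + 91471 = 201334 + 91471 = 292805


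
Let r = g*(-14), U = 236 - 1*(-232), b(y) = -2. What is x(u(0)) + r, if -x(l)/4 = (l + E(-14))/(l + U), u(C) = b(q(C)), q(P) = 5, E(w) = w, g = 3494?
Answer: -11397396/233 ≈ -48916.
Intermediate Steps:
u(C) = -2
U = 468 (U = 236 + 232 = 468)
x(l) = -4*(-14 + l)/(468 + l) (x(l) = -4*(l - 14)/(l + 468) = -4*(-14 + l)/(468 + l))
r = -48916 (r = 3494*(-14) = -48916)
x(u(0)) + r = 4*(14 - 1*(-2))/(468 - 2) - 48916 = 4*(14 + 2)/466 - 48916 = 4*(1/466)*16 - 48916 = 32/233 - 48916 = -11397396/233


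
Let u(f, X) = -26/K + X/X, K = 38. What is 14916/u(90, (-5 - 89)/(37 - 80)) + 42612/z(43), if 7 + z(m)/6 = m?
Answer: 853763/18 ≈ 47431.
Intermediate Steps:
u(f, X) = 6/19 (u(f, X) = -26/38 + X/X = -26*1/38 + 1 = -13/19 + 1 = 6/19)
z(m) = -42 + 6*m
14916/u(90, (-5 - 89)/(37 - 80)) + 42612/z(43) = 14916/(6/19) + 42612/(-42 + 6*43) = 14916*(19/6) + 42612/(-42 + 258) = 47234 + 42612/216 = 47234 + 42612*(1/216) = 47234 + 3551/18 = 853763/18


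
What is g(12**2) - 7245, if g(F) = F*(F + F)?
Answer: 34227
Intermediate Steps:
g(F) = 2*F**2 (g(F) = F*(2*F) = 2*F**2)
g(12**2) - 7245 = 2*(12**2)**2 - 7245 = 2*144**2 - 7245 = 2*20736 - 7245 = 41472 - 7245 = 34227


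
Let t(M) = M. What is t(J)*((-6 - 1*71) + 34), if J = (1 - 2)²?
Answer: -43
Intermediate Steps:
J = 1 (J = (-1)² = 1)
t(J)*((-6 - 1*71) + 34) = 1*((-6 - 1*71) + 34) = 1*((-6 - 71) + 34) = 1*(-77 + 34) = 1*(-43) = -43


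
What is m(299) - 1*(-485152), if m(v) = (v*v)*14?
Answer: 1736766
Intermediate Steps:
m(v) = 14*v² (m(v) = v²*14 = 14*v²)
m(299) - 1*(-485152) = 14*299² - 1*(-485152) = 14*89401 + 485152 = 1251614 + 485152 = 1736766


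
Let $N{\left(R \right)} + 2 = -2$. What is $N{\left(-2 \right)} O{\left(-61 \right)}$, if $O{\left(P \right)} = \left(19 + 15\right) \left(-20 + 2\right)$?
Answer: $2448$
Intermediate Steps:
$N{\left(R \right)} = -4$ ($N{\left(R \right)} = -2 - 2 = -4$)
$O{\left(P \right)} = -612$ ($O{\left(P \right)} = 34 \left(-18\right) = -612$)
$N{\left(-2 \right)} O{\left(-61 \right)} = \left(-4\right) \left(-612\right) = 2448$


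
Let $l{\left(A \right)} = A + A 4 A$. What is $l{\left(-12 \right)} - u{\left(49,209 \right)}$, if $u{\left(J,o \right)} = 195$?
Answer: $369$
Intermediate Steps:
$l{\left(A \right)} = A + 4 A^{2}$
$l{\left(-12 \right)} - u{\left(49,209 \right)} = - 12 \left(1 + 4 \left(-12\right)\right) - 195 = - 12 \left(1 - 48\right) - 195 = \left(-12\right) \left(-47\right) - 195 = 564 - 195 = 369$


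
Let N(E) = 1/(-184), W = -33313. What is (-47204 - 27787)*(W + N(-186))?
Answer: 459664308663/184 ≈ 2.4982e+9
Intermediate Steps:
N(E) = -1/184
(-47204 - 27787)*(W + N(-186)) = (-47204 - 27787)*(-33313 - 1/184) = -74991*(-6129593/184) = 459664308663/184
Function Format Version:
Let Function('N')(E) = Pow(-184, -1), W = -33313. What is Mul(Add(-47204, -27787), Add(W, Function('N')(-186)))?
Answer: Rational(459664308663, 184) ≈ 2.4982e+9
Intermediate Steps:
Function('N')(E) = Rational(-1, 184)
Mul(Add(-47204, -27787), Add(W, Function('N')(-186))) = Mul(Add(-47204, -27787), Add(-33313, Rational(-1, 184))) = Mul(-74991, Rational(-6129593, 184)) = Rational(459664308663, 184)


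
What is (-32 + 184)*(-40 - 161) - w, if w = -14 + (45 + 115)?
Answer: -30698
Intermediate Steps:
w = 146 (w = -14 + 160 = 146)
(-32 + 184)*(-40 - 161) - w = (-32 + 184)*(-40 - 161) - 1*146 = 152*(-201) - 146 = -30552 - 146 = -30698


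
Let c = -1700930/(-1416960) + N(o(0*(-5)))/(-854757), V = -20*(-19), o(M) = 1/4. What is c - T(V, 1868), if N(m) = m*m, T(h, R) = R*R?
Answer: -46958189230214687/13457294208 ≈ -3.4894e+6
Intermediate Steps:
o(M) = ¼
V = 380
T(h, R) = R²
N(m) = m²
c = 16154241505/13457294208 (c = -1700930/(-1416960) + (¼)²/(-854757) = -1700930*(-1/1416960) + (1/16)*(-1/854757) = 170093/141696 - 1/13676112 = 16154241505/13457294208 ≈ 1.2004)
c - T(V, 1868) = 16154241505/13457294208 - 1*1868² = 16154241505/13457294208 - 1*3489424 = 16154241505/13457294208 - 3489424 = -46958189230214687/13457294208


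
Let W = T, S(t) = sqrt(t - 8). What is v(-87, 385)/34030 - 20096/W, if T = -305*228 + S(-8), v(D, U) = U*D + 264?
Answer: -3535711030503/5142583415390 + 2512*I/151119113 ≈ -0.68754 + 1.6623e-5*I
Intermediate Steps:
v(D, U) = 264 + D*U (v(D, U) = D*U + 264 = 264 + D*U)
S(t) = sqrt(-8 + t)
T = -69540 + 4*I (T = -305*228 + sqrt(-8 - 8) = -69540 + sqrt(-16) = -69540 + 4*I ≈ -69540.0 + 4.0*I)
W = -69540 + 4*I ≈ -69540.0 + 4.0*I
v(-87, 385)/34030 - 20096/W = (264 - 87*385)/34030 - 20096*(-69540 - 4*I)/4835811616 = (264 - 33495)*(1/34030) - 628*(-69540 - 4*I)/151119113 = -33231*1/34030 - 628*(-69540 - 4*I)/151119113 = -33231/34030 - 628*(-69540 - 4*I)/151119113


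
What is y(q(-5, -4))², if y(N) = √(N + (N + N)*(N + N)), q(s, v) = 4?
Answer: 68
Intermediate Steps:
y(N) = √(N + 4*N²) (y(N) = √(N + (2*N)*(2*N)) = √(N + 4*N²))
y(q(-5, -4))² = (√(4*(1 + 4*4)))² = (√(4*(1 + 16)))² = (√(4*17))² = (√68)² = (2*√17)² = 68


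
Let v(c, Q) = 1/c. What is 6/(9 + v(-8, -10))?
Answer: 48/71 ≈ 0.67606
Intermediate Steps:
6/(9 + v(-8, -10)) = 6/(9 + 1/(-8)) = 6/(9 - 1/8) = 6/(71/8) = (8/71)*6 = 48/71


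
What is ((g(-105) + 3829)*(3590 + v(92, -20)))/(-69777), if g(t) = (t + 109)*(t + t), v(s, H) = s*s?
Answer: -12009802/23259 ≈ -516.35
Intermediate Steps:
v(s, H) = s**2
g(t) = 2*t*(109 + t) (g(t) = (109 + t)*(2*t) = 2*t*(109 + t))
((g(-105) + 3829)*(3590 + v(92, -20)))/(-69777) = ((2*(-105)*(109 - 105) + 3829)*(3590 + 92**2))/(-69777) = ((2*(-105)*4 + 3829)*(3590 + 8464))*(-1/69777) = ((-840 + 3829)*12054)*(-1/69777) = (2989*12054)*(-1/69777) = 36029406*(-1/69777) = -12009802/23259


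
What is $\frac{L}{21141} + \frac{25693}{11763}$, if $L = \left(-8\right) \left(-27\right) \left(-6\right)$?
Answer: $\frac{80465}{37903} \approx 2.1229$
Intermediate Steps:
$L = -1296$ ($L = 216 \left(-6\right) = -1296$)
$\frac{L}{21141} + \frac{25693}{11763} = - \frac{1296}{21141} + \frac{25693}{11763} = \left(-1296\right) \frac{1}{21141} + 25693 \cdot \frac{1}{11763} = - \frac{16}{261} + \frac{25693}{11763} = \frac{80465}{37903}$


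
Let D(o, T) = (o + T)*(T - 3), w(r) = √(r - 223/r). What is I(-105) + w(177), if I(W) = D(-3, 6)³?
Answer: 729 + √5505762/177 ≈ 742.26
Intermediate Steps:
D(o, T) = (-3 + T)*(T + o) (D(o, T) = (T + o)*(-3 + T) = (-3 + T)*(T + o))
I(W) = 729 (I(W) = (6² - 3*6 - 3*(-3) + 6*(-3))³ = (36 - 18 + 9 - 18)³ = 9³ = 729)
I(-105) + w(177) = 729 + √(177 - 223/177) = 729 + √(31106/177) = 729 + √5505762/177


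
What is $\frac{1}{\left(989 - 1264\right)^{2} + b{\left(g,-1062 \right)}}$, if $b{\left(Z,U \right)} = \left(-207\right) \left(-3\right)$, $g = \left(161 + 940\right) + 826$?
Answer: $\frac{1}{76246} \approx 1.3115 \cdot 10^{-5}$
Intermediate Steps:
$g = 1927$ ($g = 1101 + 826 = 1927$)
$b{\left(Z,U \right)} = 621$
$\frac{1}{\left(989 - 1264\right)^{2} + b{\left(g,-1062 \right)}} = \frac{1}{\left(989 - 1264\right)^{2} + 621} = \frac{1}{\left(-275\right)^{2} + 621} = \frac{1}{75625 + 621} = \frac{1}{76246}$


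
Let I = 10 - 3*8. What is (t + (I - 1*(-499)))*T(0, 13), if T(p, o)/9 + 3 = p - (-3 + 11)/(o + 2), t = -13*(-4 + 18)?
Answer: -48177/5 ≈ -9635.4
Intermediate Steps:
I = -14 (I = 10 - 24 = -14)
t = -182 (t = -13*14 = -182)
T(p, o) = -27 - 72/(2 + o) + 9*p (T(p, o) = -27 + 9*(p - (-3 + 11)/(o + 2)) = -27 + 9*(p - 8/(2 + o)) = -27 + (-72/(2 + o) + 9*p) = -27 - 72/(2 + o) + 9*p)
(t + (I - 1*(-499)))*T(0, 13) = (-182 + (-14 - 1*(-499)))*(9*(-14 - 3*13 + 2*0 + 13*0)/(2 + 13)) = (-182 + (-14 + 499))*(9*(-14 - 39 + 0 + 0)/15) = (-182 + 485)*(9*(1/15)*(-53)) = 303*(-159/5) = -48177/5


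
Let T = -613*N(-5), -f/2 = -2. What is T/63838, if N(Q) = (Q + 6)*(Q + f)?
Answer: 613/63838 ≈ 0.0096024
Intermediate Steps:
f = 4 (f = -2*(-2) = 4)
N(Q) = (4 + Q)*(6 + Q) (N(Q) = (Q + 6)*(Q + 4) = (6 + Q)*(4 + Q) = (4 + Q)*(6 + Q))
T = 613 (T = -613*(24 + (-5)**2 + 10*(-5)) = -613*(24 + 25 - 50) = -613*(-1) = 613)
T/63838 = 613/63838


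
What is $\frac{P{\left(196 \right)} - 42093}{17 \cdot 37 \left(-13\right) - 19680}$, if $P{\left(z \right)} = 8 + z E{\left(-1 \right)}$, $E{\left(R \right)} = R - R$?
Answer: $\frac{42085}{27857} \approx 1.5108$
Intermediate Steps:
$E{\left(R \right)} = 0$
$P{\left(z \right)} = 8$ ($P{\left(z \right)} = 8 + z 0 = 8 + 0 = 8$)
$\frac{P{\left(196 \right)} - 42093}{17 \cdot 37 \left(-13\right) - 19680} = \frac{8 - 42093}{17 \cdot 37 \left(-13\right) - 19680} = - \frac{42085}{629 \left(-13\right) - 19680} = - \frac{42085}{-8177 - 19680} = - \frac{42085}{-27857} = \left(-42085\right) \left(- \frac{1}{27857}\right) = \frac{42085}{27857}$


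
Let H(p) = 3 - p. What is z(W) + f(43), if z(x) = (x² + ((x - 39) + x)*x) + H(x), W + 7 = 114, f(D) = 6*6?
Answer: 30106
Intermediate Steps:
f(D) = 36
W = 107 (W = -7 + 114 = 107)
z(x) = 3 + x² - x + x*(-39 + 2*x) (z(x) = (x² + ((x - 39) + x)*x) + (3 - x) = (x² + ((-39 + x) + x)*x) + (3 - x) = (x² + (-39 + 2*x)*x) + (3 - x) = (x² + x*(-39 + 2*x)) + (3 - x) = 3 + x² - x + x*(-39 + 2*x))
z(W) + f(43) = (3 - 40*107 + 3*107²) + 36 = (3 - 4280 + 3*11449) + 36 = (3 - 4280 + 34347) + 36 = 30070 + 36 = 30106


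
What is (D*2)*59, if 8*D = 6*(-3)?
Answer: -531/2 ≈ -265.50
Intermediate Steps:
D = -9/4 (D = (6*(-3))/8 = (⅛)*(-18) = -9/4 ≈ -2.2500)
(D*2)*59 = -9/4*2*59 = -9/2*59 = -531/2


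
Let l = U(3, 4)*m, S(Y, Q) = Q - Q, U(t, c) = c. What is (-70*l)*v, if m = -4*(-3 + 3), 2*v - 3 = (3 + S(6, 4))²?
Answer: 0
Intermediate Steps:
S(Y, Q) = 0
v = 6 (v = 3/2 + (3 + 0)²/2 = 3/2 + (½)*3² = 3/2 + (½)*9 = 3/2 + 9/2 = 6)
m = 0 (m = -4*0 = 0)
l = 0 (l = 4*0 = 0)
(-70*l)*v = -70*0*6 = 0*6 = 0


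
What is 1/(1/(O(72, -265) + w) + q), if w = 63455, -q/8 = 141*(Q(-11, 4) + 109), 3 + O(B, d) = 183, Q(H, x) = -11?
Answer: -63635/7034467439 ≈ -9.0462e-6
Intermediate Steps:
O(B, d) = 180 (O(B, d) = -3 + 183 = 180)
q = -110544 (q = -1128*(-11 + 109) = -1128*98 = -8*13818 = -110544)
1/(1/(O(72, -265) + w) + q) = 1/(1/(180 + 63455) - 110544) = 1/(1/63635 - 110544) = 1/(-7034467439/63635) = -63635/7034467439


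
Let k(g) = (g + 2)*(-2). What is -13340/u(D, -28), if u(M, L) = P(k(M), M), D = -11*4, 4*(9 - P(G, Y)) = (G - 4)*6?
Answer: 13340/111 ≈ 120.18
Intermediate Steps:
k(g) = -4 - 2*g (k(g) = (2 + g)*(-2) = -4 - 2*g)
P(G, Y) = 15 - 3*G/2 (P(G, Y) = 9 - (G - 4)*6/4 = 9 - (-4 + G)*6/4 = 9 - (-24 + 6*G)/4 = 9 + (6 - 3*G/2) = 15 - 3*G/2)
D = -44
u(M, L) = 21 + 3*M (u(M, L) = 15 - 3*(-4 - 2*M)/2 = 15 + (6 + 3*M) = 21 + 3*M)
-13340/u(D, -28) = -13340/(21 + 3*(-44)) = -13340/(21 - 132) = -13340/(-111) = -13340*(-1/111) = 13340/111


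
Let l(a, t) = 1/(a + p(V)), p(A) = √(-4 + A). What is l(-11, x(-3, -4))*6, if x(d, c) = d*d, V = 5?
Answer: -⅗ ≈ -0.60000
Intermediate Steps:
x(d, c) = d²
l(a, t) = 1/(1 + a) (l(a, t) = 1/(a + √(-4 + 5)) = 1/(a + √1) = 1/(a + 1) = 1/(1 + a))
l(-11, x(-3, -4))*6 = 6/(1 - 11) = 6/(-10) = -⅒*6 = -⅗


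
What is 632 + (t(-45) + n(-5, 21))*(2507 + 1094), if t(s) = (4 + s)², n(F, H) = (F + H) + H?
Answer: 6187150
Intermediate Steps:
n(F, H) = F + 2*H
632 + (t(-45) + n(-5, 21))*(2507 + 1094) = 632 + ((4 - 45)² + (-5 + 2*21))*(2507 + 1094) = 632 + ((-41)² + (-5 + 42))*3601 = 632 + (1681 + 37)*3601 = 632 + 1718*3601 = 632 + 6186518 = 6187150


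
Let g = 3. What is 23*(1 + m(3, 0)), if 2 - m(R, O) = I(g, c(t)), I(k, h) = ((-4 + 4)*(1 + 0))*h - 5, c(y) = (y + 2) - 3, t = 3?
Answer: 184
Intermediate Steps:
c(y) = -1 + y (c(y) = (2 + y) - 3 = -1 + y)
I(k, h) = -5 (I(k, h) = (0*1)*h - 5 = 0*h - 5 = 0 - 5 = -5)
m(R, O) = 7 (m(R, O) = 2 - 1*(-5) = 2 + 5 = 7)
23*(1 + m(3, 0)) = 23*(1 + 7) = 23*8 = 184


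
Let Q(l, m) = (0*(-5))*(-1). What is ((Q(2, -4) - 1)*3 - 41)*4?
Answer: -176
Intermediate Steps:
Q(l, m) = 0 (Q(l, m) = 0*(-1) = 0)
((Q(2, -4) - 1)*3 - 41)*4 = ((0 - 1)*3 - 41)*4 = (-1*3 - 41)*4 = (-3 - 41)*4 = -44*4 = -176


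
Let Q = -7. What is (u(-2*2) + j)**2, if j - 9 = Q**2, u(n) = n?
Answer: 2916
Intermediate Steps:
j = 58 (j = 9 + (-7)**2 = 9 + 49 = 58)
(u(-2*2) + j)**2 = (-2*2 + 58)**2 = (-4 + 58)**2 = 54**2 = 2916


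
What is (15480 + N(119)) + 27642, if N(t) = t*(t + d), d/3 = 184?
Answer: 122971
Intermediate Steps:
d = 552 (d = 3*184 = 552)
N(t) = t*(552 + t) (N(t) = t*(t + 552) = t*(552 + t))
(15480 + N(119)) + 27642 = (15480 + 119*(552 + 119)) + 27642 = (15480 + 119*671) + 27642 = (15480 + 79849) + 27642 = 95329 + 27642 = 122971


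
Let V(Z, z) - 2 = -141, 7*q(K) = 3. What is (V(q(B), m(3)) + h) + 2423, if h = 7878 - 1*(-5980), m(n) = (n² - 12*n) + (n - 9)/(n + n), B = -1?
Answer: 16142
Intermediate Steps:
q(K) = 3/7 (q(K) = (⅐)*3 = 3/7)
m(n) = n² - 12*n + (-9 + n)/(2*n) (m(n) = (n² - 12*n) + (-9 + n)/((2*n)) = (n² - 12*n) + (-9 + n)*(1/(2*n)) = (n² - 12*n) + (-9 + n)/(2*n) = n² - 12*n + (-9 + n)/(2*n))
V(Z, z) = -139 (V(Z, z) = 2 - 141 = -139)
h = 13858 (h = 7878 + 5980 = 13858)
(V(q(B), m(3)) + h) + 2423 = (-139 + 13858) + 2423 = 13719 + 2423 = 16142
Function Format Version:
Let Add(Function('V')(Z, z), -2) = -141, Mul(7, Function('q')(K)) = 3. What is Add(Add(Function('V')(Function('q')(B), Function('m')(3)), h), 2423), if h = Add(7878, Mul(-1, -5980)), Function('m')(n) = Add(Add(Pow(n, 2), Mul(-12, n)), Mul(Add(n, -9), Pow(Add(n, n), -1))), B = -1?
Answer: 16142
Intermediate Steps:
Function('q')(K) = Rational(3, 7) (Function('q')(K) = Mul(Rational(1, 7), 3) = Rational(3, 7))
Function('m')(n) = Add(Pow(n, 2), Mul(-12, n), Mul(Rational(1, 2), Pow(n, -1), Add(-9, n))) (Function('m')(n) = Add(Add(Pow(n, 2), Mul(-12, n)), Mul(Add(-9, n), Pow(Mul(2, n), -1))) = Add(Add(Pow(n, 2), Mul(-12, n)), Mul(Add(-9, n), Mul(Rational(1, 2), Pow(n, -1)))) = Add(Add(Pow(n, 2), Mul(-12, n)), Mul(Rational(1, 2), Pow(n, -1), Add(-9, n))) = Add(Pow(n, 2), Mul(-12, n), Mul(Rational(1, 2), Pow(n, -1), Add(-9, n))))
Function('V')(Z, z) = -139 (Function('V')(Z, z) = Add(2, -141) = -139)
h = 13858 (h = Add(7878, 5980) = 13858)
Add(Add(Function('V')(Function('q')(B), Function('m')(3)), h), 2423) = Add(Add(-139, 13858), 2423) = Add(13719, 2423) = 16142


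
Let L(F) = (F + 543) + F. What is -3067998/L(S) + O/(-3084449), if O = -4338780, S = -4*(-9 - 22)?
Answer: -9459651388122/2439799159 ≈ -3877.2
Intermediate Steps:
S = 124 (S = -4*(-31) = 124)
L(F) = 543 + 2*F (L(F) = (543 + F) + F = 543 + 2*F)
-3067998/L(S) + O/(-3084449) = -3067998/(543 + 2*124) - 4338780/(-3084449) = -3067998/(543 + 248) - 4338780*(-1/3084449) = -3067998/791 + 4338780/3084449 = -9459651388122/2439799159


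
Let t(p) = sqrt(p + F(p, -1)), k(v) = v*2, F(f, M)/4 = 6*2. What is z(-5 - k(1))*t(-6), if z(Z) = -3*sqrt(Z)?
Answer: -21*I*sqrt(6) ≈ -51.439*I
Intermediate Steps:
F(f, M) = 48 (F(f, M) = 4*(6*2) = 4*12 = 48)
k(v) = 2*v
t(p) = sqrt(48 + p) (t(p) = sqrt(p + 48) = sqrt(48 + p))
z(-5 - k(1))*t(-6) = (-3*sqrt(-5 - 2))*sqrt(48 - 6) = (-3*sqrt(-5 - 1*2))*sqrt(42) = (-3*sqrt(-5 - 2))*sqrt(42) = (-3*I*sqrt(7))*sqrt(42) = -21*I*sqrt(6)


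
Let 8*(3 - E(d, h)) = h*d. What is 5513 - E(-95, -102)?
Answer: 26885/4 ≈ 6721.3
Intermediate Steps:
E(d, h) = 3 - d*h/8 (E(d, h) = 3 - h*d/8 = 3 - d*h/8)
5513 - E(-95, -102) = 5513 - (3 - ⅛*(-95)*(-102)) = 5513 - (3 - 4845/4) = 5513 - 1*(-4833/4) = 5513 + 4833/4 = 26885/4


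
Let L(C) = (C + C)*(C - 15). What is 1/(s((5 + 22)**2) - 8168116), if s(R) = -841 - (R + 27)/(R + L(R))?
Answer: -38583/315182867959 ≈ -1.2241e-7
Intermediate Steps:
L(C) = 2*C*(-15 + C) (L(C) = (2*C)*(-15 + C) = 2*C*(-15 + C))
s(R) = -841 - (27 + R)/(R + 2*R*(-15 + R)) (s(R) = -841 - (R + 27)/(R + 2*R*(-15 + R)) = -841 - (27 + R)/(R + 2*R*(-15 + R)))
1/(s((5 + 22)**2) - 8168116) = 1/((-27 - 1682*(5 + 22)**4 + 24388*(5 + 22)**2)/(((5 + 22)**2)*(-29 + 2*(5 + 22)**2)) - 8168116) = 1/((-27 - 1682*(27**2)**2 + 24388*27**2)/((27**2)*(-29 + 2*27**2)) - 8168116) = 1/((-27 - 1682*729**2 + 24388*729)/(729*(-29 + 2*729)) - 8168116) = 1/((-27 - 1682*531441 + 17778852)/(729*(-29 + 1458)) - 8168116) = 1/((1/729)*(-27 - 893883762 + 17778852)/1429 - 8168116) = 1/((1/729)*(1/1429)*(-876104937) - 8168116) = 1/(-32448331/38583 - 8168116) = 1/(-315182867959/38583) = -38583/315182867959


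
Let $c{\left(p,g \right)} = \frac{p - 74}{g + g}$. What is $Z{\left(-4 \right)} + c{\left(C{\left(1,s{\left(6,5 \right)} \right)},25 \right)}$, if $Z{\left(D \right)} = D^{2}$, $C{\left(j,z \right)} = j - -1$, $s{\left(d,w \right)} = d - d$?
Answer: $\frac{364}{25} \approx 14.56$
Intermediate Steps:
$s{\left(d,w \right)} = 0$
$C{\left(j,z \right)} = 1 + j$ ($C{\left(j,z \right)} = j + 1 = 1 + j$)
$c{\left(p,g \right)} = \frac{-74 + p}{2 g}$
$Z{\left(-4 \right)} + c{\left(C{\left(1,s{\left(6,5 \right)} \right)},25 \right)} = \left(-4\right)^{2} + \frac{-74 + \left(1 + 1\right)}{2 \cdot 25} = 16 + \frac{1}{2} \cdot \frac{1}{25} \left(-74 + 2\right) = 16 + \frac{1}{2} \cdot \frac{1}{25} \left(-72\right) = 16 - \frac{36}{25} = \frac{364}{25}$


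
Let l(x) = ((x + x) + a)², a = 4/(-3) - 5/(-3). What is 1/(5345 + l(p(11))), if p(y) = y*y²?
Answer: 9/63840274 ≈ 1.4098e-7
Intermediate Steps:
a = ⅓ (a = 4*(-⅓) - 5*(-⅓) = -4/3 + 5/3 = ⅓ ≈ 0.33333)
p(y) = y³
l(x) = (⅓ + 2*x)² (l(x) = ((x + x) + ⅓)² = (2*x + ⅓)² = (⅓ + 2*x)²)
1/(5345 + l(p(11))) = 1/(5345 + (1 + 6*11³)²/9) = 1/(5345 + (1 + 6*1331)²/9) = 1/(5345 + (1 + 7986)²/9) = 1/(5345 + (⅑)*7987²) = 1/(5345 + (⅑)*63792169) = 1/(5345 + 63792169/9) = 1/(63840274/9) = 9/63840274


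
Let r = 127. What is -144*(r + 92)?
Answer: -31536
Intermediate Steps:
-144*(r + 92) = -144*(127 + 92) = -144*219 = -31536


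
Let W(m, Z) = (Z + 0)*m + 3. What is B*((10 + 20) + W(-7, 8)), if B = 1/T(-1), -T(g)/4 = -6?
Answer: -23/24 ≈ -0.95833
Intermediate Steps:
T(g) = 24 (T(g) = -4*(-6) = 24)
W(m, Z) = 3 + Z*m (W(m, Z) = Z*m + 3 = 3 + Z*m)
B = 1/24 ≈ 0.041667
B*((10 + 20) + W(-7, 8)) = ((10 + 20) + (3 + 8*(-7)))/24 = (30 + (3 - 56))/24 = (30 - 53)/24 = (1/24)*(-23) = -23/24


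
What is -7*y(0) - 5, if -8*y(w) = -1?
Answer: -47/8 ≈ -5.8750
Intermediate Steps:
y(w) = ⅛ (y(w) = -⅛*(-1) = ⅛)
-7*y(0) - 5 = -7*⅛ - 5 = -7/8 - 5 = -47/8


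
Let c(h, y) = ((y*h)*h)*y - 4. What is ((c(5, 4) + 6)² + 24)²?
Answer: 26123610384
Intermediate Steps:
c(h, y) = -4 + h²*y² (c(h, y) = ((h*y)*h)*y - 4 = (y*h²)*y - 4 = h²*y² - 4 = -4 + h²*y²)
((c(5, 4) + 6)² + 24)² = (((-4 + 5²*4²) + 6)² + 24)² = (((-4 + 25*16) + 6)² + 24)² = (((-4 + 400) + 6)² + 24)² = ((396 + 6)² + 24)² = (402² + 24)² = (161604 + 24)² = 161628² = 26123610384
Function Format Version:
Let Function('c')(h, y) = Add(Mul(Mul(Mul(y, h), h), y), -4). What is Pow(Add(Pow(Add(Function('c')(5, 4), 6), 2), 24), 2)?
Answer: 26123610384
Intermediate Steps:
Function('c')(h, y) = Add(-4, Mul(Pow(h, 2), Pow(y, 2))) (Function('c')(h, y) = Add(Mul(Mul(Mul(h, y), h), y), -4) = Add(Mul(Mul(y, Pow(h, 2)), y), -4) = Add(Mul(Pow(h, 2), Pow(y, 2)), -4) = Add(-4, Mul(Pow(h, 2), Pow(y, 2))))
Pow(Add(Pow(Add(Function('c')(5, 4), 6), 2), 24), 2) = Pow(Add(Pow(Add(Add(-4, Mul(Pow(5, 2), Pow(4, 2))), 6), 2), 24), 2) = Pow(Add(Pow(Add(Add(-4, Mul(25, 16)), 6), 2), 24), 2) = Pow(Add(Pow(Add(Add(-4, 400), 6), 2), 24), 2) = Pow(Add(Pow(Add(396, 6), 2), 24), 2) = Pow(Add(Pow(402, 2), 24), 2) = Pow(Add(161604, 24), 2) = Pow(161628, 2) = 26123610384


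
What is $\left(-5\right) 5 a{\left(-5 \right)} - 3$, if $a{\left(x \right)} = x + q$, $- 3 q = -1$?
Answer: $\frac{341}{3} \approx 113.67$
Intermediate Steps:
$q = \frac{1}{3}$ ($q = \left(- \frac{1}{3}\right) \left(-1\right) = \frac{1}{3} \approx 0.33333$)
$a{\left(x \right)} = \frac{1}{3} + x$ ($a{\left(x \right)} = x + \frac{1}{3} = \frac{1}{3} + x$)
$\left(-5\right) 5 a{\left(-5 \right)} - 3 = \left(-5\right) 5 \left(\frac{1}{3} - 5\right) - 3 = \left(-25\right) \left(- \frac{14}{3}\right) - 3 = \frac{350}{3} - 3 = \frac{341}{3}$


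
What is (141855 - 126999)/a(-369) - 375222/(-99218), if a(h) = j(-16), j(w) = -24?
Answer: -30520360/49609 ≈ -615.22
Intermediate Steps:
a(h) = -24
(141855 - 126999)/a(-369) - 375222/(-99218) = (141855 - 126999)/(-24) - 375222/(-99218) = 14856*(-1/24) - 375222*(-1/99218) = -619 + 187611/49609 = -30520360/49609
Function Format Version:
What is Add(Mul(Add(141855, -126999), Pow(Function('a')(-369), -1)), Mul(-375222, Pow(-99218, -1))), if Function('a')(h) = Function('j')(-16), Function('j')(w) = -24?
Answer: Rational(-30520360, 49609) ≈ -615.22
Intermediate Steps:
Function('a')(h) = -24
Add(Mul(Add(141855, -126999), Pow(Function('a')(-369), -1)), Mul(-375222, Pow(-99218, -1))) = Add(Mul(Add(141855, -126999), Pow(-24, -1)), Mul(-375222, Pow(-99218, -1))) = Add(Mul(14856, Rational(-1, 24)), Mul(-375222, Rational(-1, 99218))) = Add(-619, Rational(187611, 49609)) = Rational(-30520360, 49609)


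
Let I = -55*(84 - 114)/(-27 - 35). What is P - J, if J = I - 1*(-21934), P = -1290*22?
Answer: -1558909/31 ≈ -50287.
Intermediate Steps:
I = -825/31 (I = -(-1650)/(-62) = -(-1650)*(-1)/62 = -55*15/31 = -825/31 ≈ -26.613)
P = -28380
J = 679129/31 (J = -825/31 - 1*(-21934) = -825/31 + 21934 = 679129/31 ≈ 21907.)
P - J = -28380 - 1*679129/31 = -28380 - 679129/31 = -1558909/31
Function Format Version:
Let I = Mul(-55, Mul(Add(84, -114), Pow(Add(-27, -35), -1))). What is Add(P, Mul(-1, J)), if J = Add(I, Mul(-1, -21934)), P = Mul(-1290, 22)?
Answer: Rational(-1558909, 31) ≈ -50287.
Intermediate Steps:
I = Rational(-825, 31) (I = Mul(-55, Mul(-30, Pow(-62, -1))) = Mul(-55, Mul(-30, Rational(-1, 62))) = Mul(-55, Rational(15, 31)) = Rational(-825, 31) ≈ -26.613)
P = -28380
J = Rational(679129, 31) (J = Add(Rational(-825, 31), Mul(-1, -21934)) = Add(Rational(-825, 31), 21934) = Rational(679129, 31) ≈ 21907.)
Add(P, Mul(-1, J)) = Add(-28380, Mul(-1, Rational(679129, 31))) = Add(-28380, Rational(-679129, 31)) = Rational(-1558909, 31)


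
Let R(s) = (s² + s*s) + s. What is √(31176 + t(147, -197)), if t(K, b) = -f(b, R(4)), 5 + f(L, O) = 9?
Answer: 2*√7793 ≈ 176.56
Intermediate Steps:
R(s) = s + 2*s² (R(s) = (s² + s²) + s = 2*s² + s = s + 2*s²)
f(L, O) = 4 (f(L, O) = -5 + 9 = 4)
t(K, b) = -4 (t(K, b) = -1*4 = -4)
√(31176 + t(147, -197)) = √(31176 - 4) = √31172 = 2*√7793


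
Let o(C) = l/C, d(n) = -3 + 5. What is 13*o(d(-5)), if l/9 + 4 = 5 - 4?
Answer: -351/2 ≈ -175.50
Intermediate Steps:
l = -27 (l = -36 + 9*(5 - 4) = -36 + 9*1 = -36 + 9 = -27)
d(n) = 2
o(C) = -27/C
13*o(d(-5)) = 13*(-27/2) = -351/2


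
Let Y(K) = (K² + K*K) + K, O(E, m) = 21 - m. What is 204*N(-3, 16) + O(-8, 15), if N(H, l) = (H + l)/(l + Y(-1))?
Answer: 162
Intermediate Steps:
Y(K) = K + 2*K² (Y(K) = (K² + K²) + K = 2*K² + K = K + 2*K²)
N(H, l) = (H + l)/(1 + l) (N(H, l) = (H + l)/(l - (1 + 2*(-1))) = (H + l)/(l - (1 - 2)) = (H + l)/(l - 1*(-1)) = (H + l)/(l + 1) = (H + l)/(1 + l))
204*N(-3, 16) + O(-8, 15) = 204*((-3 + 16)/(1 + 16)) + (21 - 1*15) = 204*(13/17) + (21 - 15) = 204*((1/17)*13) + 6 = 204*(13/17) + 6 = 156 + 6 = 162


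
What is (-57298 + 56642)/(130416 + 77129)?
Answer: -656/207545 ≈ -0.0031608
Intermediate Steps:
(-57298 + 56642)/(130416 + 77129) = -656/207545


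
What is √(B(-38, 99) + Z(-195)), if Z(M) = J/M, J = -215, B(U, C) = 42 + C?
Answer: √216138/39 ≈ 11.921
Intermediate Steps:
Z(M) = -215/M
√(B(-38, 99) + Z(-195)) = √((42 + 99) - 215/(-195)) = √(141 - 215*(-1/195)) = √(141 + 43/39) = √(5542/39) = √216138/39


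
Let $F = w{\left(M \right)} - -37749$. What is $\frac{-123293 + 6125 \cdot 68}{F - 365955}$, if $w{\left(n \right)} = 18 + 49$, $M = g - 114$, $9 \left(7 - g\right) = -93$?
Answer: $- \frac{293207}{328139} \approx -0.89355$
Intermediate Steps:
$g = \frac{52}{3}$ ($g = 7 - - \frac{31}{3} = 7 + \frac{31}{3} = \frac{52}{3} \approx 17.333$)
$M = - \frac{290}{3}$ ($M = \frac{52}{3} - 114 = - \frac{290}{3} \approx -96.667$)
$w{\left(n \right)} = 67$
$F = 37816$ ($F = 67 - -37749 = 67 + 37749 = 37816$)
$\frac{-123293 + 6125 \cdot 68}{F - 365955} = \frac{-123293 + 6125 \cdot 68}{37816 - 365955} = \frac{-123293 + 416500}{-328139} = 293207 \left(- \frac{1}{328139}\right) = - \frac{293207}{328139}$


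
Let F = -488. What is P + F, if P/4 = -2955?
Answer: -12308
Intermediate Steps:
P = -11820 (P = 4*(-2955) = -11820)
P + F = -11820 - 488 = -12308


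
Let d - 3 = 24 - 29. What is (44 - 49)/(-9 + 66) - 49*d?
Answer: 5581/57 ≈ 97.912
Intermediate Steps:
d = -2 (d = 3 + (24 - 29) = 3 - 5 = -2)
(44 - 49)/(-9 + 66) - 49*d = (44 - 49)/(-9 + 66) - 49*(-2) = -5/57 + 98 = 5581/57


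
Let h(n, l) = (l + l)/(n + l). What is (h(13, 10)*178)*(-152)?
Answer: -541120/23 ≈ -23527.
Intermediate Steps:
h(n, l) = 2*l/(l + n) (h(n, l) = (2*l)/(l + n) = 2*l/(l + n))
(h(13, 10)*178)*(-152) = ((2*10/(10 + 13))*178)*(-152) = ((2*10/23)*178)*(-152) = ((2*10*(1/23))*178)*(-152) = ((20/23)*178)*(-152) = (3560/23)*(-152) = -541120/23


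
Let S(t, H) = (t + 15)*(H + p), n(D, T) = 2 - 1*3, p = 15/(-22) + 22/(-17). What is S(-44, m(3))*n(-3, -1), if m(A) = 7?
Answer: 54491/374 ≈ 145.70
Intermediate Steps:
p = -739/374 (p = 15*(-1/22) + 22*(-1/17) = -15/22 - 22/17 = -739/374 ≈ -1.9759)
n(D, T) = -1 (n(D, T) = 2 - 3 = -1)
S(t, H) = (15 + t)*(-739/374 + H) (S(t, H) = (t + 15)*(H - 739/374) = (15 + t)*(-739/374 + H))
S(-44, m(3))*n(-3, -1) = (-11085/374 + 15*7 - 739/374*(-44) + 7*(-44))*(-1) = (-11085/374 + 105 + 1478/17 - 308)*(-1) = -54491/374*(-1) = 54491/374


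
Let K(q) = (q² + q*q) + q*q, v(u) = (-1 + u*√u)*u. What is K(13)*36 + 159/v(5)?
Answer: 11316399/620 + 159*√5/124 ≈ 18255.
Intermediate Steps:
v(u) = u*(-1 + u^(3/2)) (v(u) = (-1 + u^(3/2))*u = u*(-1 + u^(3/2)))
K(q) = 3*q² (K(q) = (q² + q²) + q² = 2*q² + q² = 3*q²)
K(13)*36 + 159/v(5) = (3*13²)*36 + 159/(5^(5/2) - 1*5) = (3*169)*36 + 159/(25*√5 - 5) = 507*36 + 159/(-5 + 25*√5) = 18252 + 159/(-5 + 25*√5)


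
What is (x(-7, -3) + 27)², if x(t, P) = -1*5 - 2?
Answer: 400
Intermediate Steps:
x(t, P) = -7 (x(t, P) = -5 - 2 = -7)
(x(-7, -3) + 27)² = (-7 + 27)² = 20² = 400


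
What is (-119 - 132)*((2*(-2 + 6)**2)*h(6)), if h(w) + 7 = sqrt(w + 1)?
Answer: 56224 - 8032*sqrt(7) ≈ 34973.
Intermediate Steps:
h(w) = -7 + sqrt(1 + w) (h(w) = -7 + sqrt(w + 1) = -7 + sqrt(1 + w))
(-119 - 132)*((2*(-2 + 6)**2)*h(6)) = (-119 - 132)*((2*(-2 + 6)**2)*(-7 + sqrt(1 + 6))) = -251*2*4**2*(-7 + sqrt(7)) = -251*2*16*(-7 + sqrt(7)) = -8032*(-7 + sqrt(7)) = -251*(-224 + 32*sqrt(7)) = 56224 - 8032*sqrt(7)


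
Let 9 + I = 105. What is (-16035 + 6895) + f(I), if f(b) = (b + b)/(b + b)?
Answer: -9139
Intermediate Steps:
I = 96 (I = -9 + 105 = 96)
f(b) = 1 (f(b) = (2*b)/((2*b)) = (2*b)*(1/(2*b)) = 1)
(-16035 + 6895) + f(I) = (-16035 + 6895) + 1 = -9140 + 1 = -9139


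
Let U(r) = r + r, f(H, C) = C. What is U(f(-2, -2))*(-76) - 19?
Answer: 285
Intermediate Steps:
U(r) = 2*r
U(f(-2, -2))*(-76) - 19 = (2*(-2))*(-76) - 19 = -4*(-76) - 19 = 304 - 19 = 285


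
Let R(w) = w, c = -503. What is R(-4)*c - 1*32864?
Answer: -30852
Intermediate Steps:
R(-4)*c - 1*32864 = -4*(-503) - 1*32864 = 2012 - 32864 = -30852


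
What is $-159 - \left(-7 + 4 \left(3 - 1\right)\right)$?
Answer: $-160$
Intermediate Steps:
$-159 - \left(-7 + 4 \left(3 - 1\right)\right) = -159 - \left(-7 + 4 \cdot 2\right) = -159 - \left(-7 + 8\right) = -159 - 1 = -160$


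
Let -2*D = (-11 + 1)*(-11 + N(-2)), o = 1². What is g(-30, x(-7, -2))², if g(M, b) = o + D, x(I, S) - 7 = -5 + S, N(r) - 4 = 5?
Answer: 81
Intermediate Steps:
N(r) = 9 (N(r) = 4 + 5 = 9)
o = 1
x(I, S) = 2 + S (x(I, S) = 7 + (-5 + S) = 2 + S)
D = -10 (D = -(-11 + 1)*(-11 + 9)/2 = -(-5)*(-2) = -½*20 = -10)
g(M, b) = -9 (g(M, b) = 1 - 10 = -9)
g(-30, x(-7, -2))² = (-9)² = 81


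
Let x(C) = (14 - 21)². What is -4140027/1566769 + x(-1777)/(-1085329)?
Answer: -641909733652/242922833143 ≈ -2.6424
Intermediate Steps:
x(C) = 49 (x(C) = (-7)² = 49)
-4140027/1566769 + x(-1777)/(-1085329) = -4140027/1566769 + 49/(-1085329) = -4140027*1/1566769 + 49*(-1/1085329) = -4140027/1566769 - 7/155047 = -641909733652/242922833143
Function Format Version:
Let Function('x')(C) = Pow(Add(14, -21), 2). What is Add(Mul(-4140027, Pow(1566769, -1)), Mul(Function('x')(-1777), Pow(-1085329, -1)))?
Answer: Rational(-641909733652, 242922833143) ≈ -2.6424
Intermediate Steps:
Function('x')(C) = 49 (Function('x')(C) = Pow(-7, 2) = 49)
Add(Mul(-4140027, Pow(1566769, -1)), Mul(Function('x')(-1777), Pow(-1085329, -1))) = Add(Mul(-4140027, Pow(1566769, -1)), Mul(49, Pow(-1085329, -1))) = Add(Mul(-4140027, Rational(1, 1566769)), Mul(49, Rational(-1, 1085329))) = Add(Rational(-4140027, 1566769), Rational(-7, 155047)) = Rational(-641909733652, 242922833143)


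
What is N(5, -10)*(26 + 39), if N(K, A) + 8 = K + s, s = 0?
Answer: -195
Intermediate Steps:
N(K, A) = -8 + K (N(K, A) = -8 + (K + 0) = -8 + K)
N(5, -10)*(26 + 39) = (-8 + 5)*(26 + 39) = -3*65 = -195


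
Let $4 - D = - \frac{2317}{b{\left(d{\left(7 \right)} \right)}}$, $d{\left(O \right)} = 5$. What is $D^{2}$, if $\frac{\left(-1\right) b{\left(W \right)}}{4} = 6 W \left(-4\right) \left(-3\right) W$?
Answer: $\frac{701349289}{51840000} \approx 13.529$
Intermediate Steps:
$b{\left(W \right)} = - 288 W^{2}$ ($b{\left(W \right)} = - 4 \cdot 6 W \left(-4\right) \left(-3\right) W = - 4 \cdot 6 W 12 W = - 4 \cdot 72 W^{2} = - 288 W^{2}$)
$D = \frac{26483}{7200}$ ($D = 4 - - \frac{2317}{\left(-288\right) 5^{2}} = 4 - - \frac{2317}{\left(-288\right) 25} = 4 - - \frac{2317}{-7200} = 4 - \left(-2317\right) \left(- \frac{1}{7200}\right) = 4 - \frac{2317}{7200} = \frac{26483}{7200} \approx 3.6782$)
$D^{2} = \left(\frac{26483}{7200}\right)^{2} = \frac{701349289}{51840000}$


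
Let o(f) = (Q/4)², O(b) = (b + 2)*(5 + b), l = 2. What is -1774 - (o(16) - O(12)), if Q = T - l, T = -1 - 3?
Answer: -6153/4 ≈ -1538.3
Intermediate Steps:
T = -4
Q = -6 (Q = -4 - 1*2 = -4 - 2 = -6)
O(b) = (2 + b)*(5 + b)
o(f) = 9/4 (o(f) = (-6/4)² = (-6*¼)² = (-3/2)² = 9/4)
-1774 - (o(16) - O(12)) = -1774 - (9/4 - (10 + 12² + 7*12)) = -1774 - (9/4 - (10 + 144 + 84)) = -1774 - (9/4 - 1*238) = -1774 - (9/4 - 238) = -1774 - 1*(-943/4) = -1774 + 943/4 = -6153/4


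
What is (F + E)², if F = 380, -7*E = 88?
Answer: 6615184/49 ≈ 1.3500e+5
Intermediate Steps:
E = -88/7 (E = -⅐*88 = -88/7 ≈ -12.571)
(F + E)² = (380 - 88/7)² = (2572/7)² = 6615184/49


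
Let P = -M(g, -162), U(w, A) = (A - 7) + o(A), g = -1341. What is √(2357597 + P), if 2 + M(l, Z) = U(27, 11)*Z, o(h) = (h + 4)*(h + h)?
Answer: √2411707 ≈ 1553.0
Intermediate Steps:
o(h) = 2*h*(4 + h) (o(h) = (4 + h)*(2*h) = 2*h*(4 + h))
U(w, A) = -7 + A + 2*A*(4 + A) (U(w, A) = (A - 7) + 2*A*(4 + A) = (-7 + A) + 2*A*(4 + A) = -7 + A + 2*A*(4 + A))
M(l, Z) = -2 + 334*Z (M(l, Z) = -2 + (-7 + 11 + 2*11*(4 + 11))*Z = -2 + (-7 + 11 + 2*11*15)*Z = -2 + (-7 + 11 + 330)*Z = -2 + 334*Z)
P = 54110 (P = -(-2 + 334*(-162)) = -(-2 - 54108) = -1*(-54110) = 54110)
√(2357597 + P) = √(2357597 + 54110) = √2411707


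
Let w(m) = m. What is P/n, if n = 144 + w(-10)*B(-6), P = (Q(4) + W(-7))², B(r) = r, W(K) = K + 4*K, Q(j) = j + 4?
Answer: 243/68 ≈ 3.5735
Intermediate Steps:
Q(j) = 4 + j
W(K) = 5*K
P = 729 (P = ((4 + 4) + 5*(-7))² = (8 - 35)² = (-27)² = 729)
n = 204 (n = 144 - 10*(-6) = 144 + 60 = 204)
P/n = 729/204 = 729*(1/204) = 243/68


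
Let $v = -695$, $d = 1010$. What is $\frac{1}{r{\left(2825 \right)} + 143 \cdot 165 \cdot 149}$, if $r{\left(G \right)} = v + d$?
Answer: $\frac{1}{3515970} \approx 2.8442 \cdot 10^{-7}$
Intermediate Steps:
$r{\left(G \right)} = 315$ ($r{\left(G \right)} = -695 + 1010 = 315$)
$\frac{1}{r{\left(2825 \right)} + 143 \cdot 165 \cdot 149} = \frac{1}{315 + 143 \cdot 165 \cdot 149} = \frac{1}{315 + 23595 \cdot 149} = \frac{1}{315 + 3515655} = \frac{1}{3515970}$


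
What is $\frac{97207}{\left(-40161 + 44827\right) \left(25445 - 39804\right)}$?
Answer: $- \frac{97207}{66999094} \approx -0.0014509$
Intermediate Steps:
$\frac{97207}{\left(-40161 + 44827\right) \left(25445 - 39804\right)} = \frac{97207}{4666 \left(-14359\right)} = \frac{97207}{-66999094} = 97207 \left(- \frac{1}{66999094}\right) = - \frac{97207}{66999094}$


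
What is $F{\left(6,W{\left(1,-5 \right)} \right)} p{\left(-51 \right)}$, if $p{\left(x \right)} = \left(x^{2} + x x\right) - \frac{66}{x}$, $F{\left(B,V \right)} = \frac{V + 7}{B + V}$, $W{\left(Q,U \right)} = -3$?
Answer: $\frac{353824}{51} \approx 6937.7$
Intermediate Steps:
$F{\left(B,V \right)} = \frac{7 + V}{B + V}$
$p{\left(x \right)} = - \frac{66}{x} + 2 x^{2}$ ($p{\left(x \right)} = \left(x^{2} + x^{2}\right) - \frac{66}{x} = 2 x^{2} - \frac{66}{x} = - \frac{66}{x} + 2 x^{2}$)
$F{\left(6,W{\left(1,-5 \right)} \right)} p{\left(-51 \right)} = \frac{7 - 3}{6 - 3} \frac{2 \left(-33 + \left(-51\right)^{3}\right)}{-51} = \frac{1}{3} \cdot 4 \cdot 2 \left(- \frac{1}{51}\right) \left(-33 - 132651\right) = \frac{1}{3} \cdot 4 \cdot 2 \left(- \frac{1}{51}\right) \left(-132684\right) = \frac{4}{3} \cdot \frac{88456}{17} = \frac{353824}{51}$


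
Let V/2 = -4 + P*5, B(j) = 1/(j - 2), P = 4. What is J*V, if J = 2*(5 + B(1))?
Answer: 256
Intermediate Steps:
B(j) = 1/(-2 + j)
J = 8 (J = 2*(5 + 1/(-2 + 1)) = 2*(5 + 1/(-1)) = 2*(5 - 1) = 2*4 = 8)
V = 32 (V = 2*(-4 + 4*5) = 2*(-4 + 20) = 2*16 = 32)
J*V = 8*32 = 256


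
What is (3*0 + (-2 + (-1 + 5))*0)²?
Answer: 0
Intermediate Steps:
(3*0 + (-2 + (-1 + 5))*0)² = (0 + (-2 + 4)*0)² = (0 + 2*0)² = (0 + 0)² = 0² = 0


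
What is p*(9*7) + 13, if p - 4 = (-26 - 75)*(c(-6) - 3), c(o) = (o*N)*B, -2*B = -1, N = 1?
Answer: 38443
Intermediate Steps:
B = 1/2 (B = -1/2*(-1) = 1/2 ≈ 0.50000)
c(o) = o/2 (c(o) = (o*1)*(1/2) = o*(1/2) = o/2)
p = 610 (p = 4 + (-26 - 75)*((1/2)*(-6) - 3) = 4 - 101*(-3 - 3) = 4 - 101*(-6) = 4 + 606 = 610)
p*(9*7) + 13 = 610*(9*7) + 13 = 610*63 + 13 = 38430 + 13 = 38443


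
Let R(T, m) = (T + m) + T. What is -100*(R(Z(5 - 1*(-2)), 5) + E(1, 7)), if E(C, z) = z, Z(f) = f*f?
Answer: -11000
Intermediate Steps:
Z(f) = f²
R(T, m) = m + 2*T
-100*(R(Z(5 - 1*(-2)), 5) + E(1, 7)) = -100*((5 + 2*(5 - 1*(-2))²) + 7) = -100*((5 + 2*(5 + 2)²) + 7) = -100*((5 + 2*7²) + 7) = -100*((5 + 2*49) + 7) = -100*((5 + 98) + 7) = -100*(103 + 7) = -100*110 = -11000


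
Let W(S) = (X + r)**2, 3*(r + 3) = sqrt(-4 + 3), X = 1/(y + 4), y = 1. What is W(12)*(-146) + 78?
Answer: -236344/225 + 4088*I/15 ≈ -1050.4 + 272.53*I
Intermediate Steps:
X = 1/5 (X = 1/(1 + 4) = 1/5 ≈ 0.20000)
r = -3 + I/3 (r = -3 + sqrt(-4 + 3)/3 = -3 + sqrt(-1)/3 = -3 + I/3 ≈ -3.0 + 0.33333*I)
W(S) = (-14/5 + I/3)**2 (W(S) = (1/5 + (-3 + I/3))**2 = (-14/5 + I/3)**2)
W(12)*(-146) + 78 = (1739/225 - 28*I/15)*(-146) + 78 = (-253894/225 + 4088*I/15) + 78 = -236344/225 + 4088*I/15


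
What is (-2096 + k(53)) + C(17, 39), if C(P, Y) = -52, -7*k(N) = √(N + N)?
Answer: -2148 - √106/7 ≈ -2149.5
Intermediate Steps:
k(N) = -√2*√N/7 (k(N) = -√(N + N)/7 = -√2*√N/7)
(-2096 + k(53)) + C(17, 39) = (-2096 - √2*√53/7) - 52 = (-2096 - √106/7) - 52 = -2148 - √106/7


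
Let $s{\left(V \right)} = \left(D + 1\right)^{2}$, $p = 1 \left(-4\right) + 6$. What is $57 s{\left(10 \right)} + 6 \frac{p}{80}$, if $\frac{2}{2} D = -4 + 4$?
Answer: $\frac{1143}{20} \approx 57.15$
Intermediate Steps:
$p = 2$ ($p = -4 + 6 = 2$)
$D = 0$ ($D = -4 + 4 = 0$)
$s{\left(V \right)} = 1$ ($s{\left(V \right)} = \left(0 + 1\right)^{2} = 1^{2} = 1$)
$57 s{\left(10 \right)} + 6 \frac{p}{80} = 57 \cdot 1 + 6 \cdot \frac{2}{80} = 57 + 6 \cdot 2 \cdot \frac{1}{80} = 57 + 6 \cdot \frac{1}{40} = 57 + \frac{3}{20} = \frac{1143}{20}$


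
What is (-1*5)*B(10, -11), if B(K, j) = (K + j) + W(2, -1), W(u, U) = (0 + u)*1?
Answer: -5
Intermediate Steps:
W(u, U) = u (W(u, U) = u*1 = u)
B(K, j) = 2 + K + j (B(K, j) = (K + j) + 2 = 2 + K + j)
(-1*5)*B(10, -11) = (-1*5)*(2 + 10 - 11) = -5*1 = -5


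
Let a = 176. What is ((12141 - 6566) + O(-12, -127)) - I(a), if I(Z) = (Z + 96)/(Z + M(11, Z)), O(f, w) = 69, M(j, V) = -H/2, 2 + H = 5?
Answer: 1969212/349 ≈ 5642.4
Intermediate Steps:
H = 3 (H = -2 + 5 = 3)
M(j, V) = -3/2 (M(j, V) = -1*3/2 = -3*½ = -3/2)
I(Z) = (96 + Z)/(-3/2 + Z) (I(Z) = (Z + 96)/(Z - 3/2) = (96 + Z)/(-3/2 + Z))
((12141 - 6566) + O(-12, -127)) - I(a) = ((12141 - 6566) + 69) - 2*(96 + 176)/(-3 + 2*176) = (5575 + 69) - 2*272/(-3 + 352) = 5644 - 2*272/349 = 5644 - 1*544/349 = 5644 - 544/349 = 1969212/349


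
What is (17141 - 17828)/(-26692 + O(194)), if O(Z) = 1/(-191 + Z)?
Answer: 2061/80075 ≈ 0.025738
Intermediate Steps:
(17141 - 17828)/(-26692 + O(194)) = (17141 - 17828)/(-26692 + 1/(-191 + 194)) = -687/(-26692 + 1/3) = -687/(-26692 + ⅓) = -687/(-80075/3) = -687*(-3/80075) = 2061/80075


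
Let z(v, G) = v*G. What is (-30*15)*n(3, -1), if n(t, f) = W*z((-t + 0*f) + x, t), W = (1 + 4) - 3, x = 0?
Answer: 8100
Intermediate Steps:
W = 2 (W = 5 - 3 = 2)
z(v, G) = G*v
n(t, f) = -2*t**2 (n(t, f) = 2*(t*((-t + 0*f) + 0)) = 2*(t*((-t + 0) + 0)) = 2*(t*(-t + 0)) = 2*(t*(-t)) = 2*(-t**2) = -2*t**2)
(-30*15)*n(3, -1) = (-30*15)*(-2*3**2) = -(-900)*9 = -450*(-18) = 8100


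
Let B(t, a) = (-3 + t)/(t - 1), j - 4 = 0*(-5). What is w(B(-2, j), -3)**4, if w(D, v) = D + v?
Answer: 256/81 ≈ 3.1605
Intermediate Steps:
j = 4 (j = 4 + 0*(-5) = 4 + 0 = 4)
B(t, a) = (-3 + t)/(-1 + t)
w(B(-2, j), -3)**4 = ((-3 - 2)/(-1 - 2) - 3)**4 = (-5/(-3) - 3)**4 = (-1/3*(-5) - 3)**4 = (5/3 - 3)**4 = (-4/3)**4 = 256/81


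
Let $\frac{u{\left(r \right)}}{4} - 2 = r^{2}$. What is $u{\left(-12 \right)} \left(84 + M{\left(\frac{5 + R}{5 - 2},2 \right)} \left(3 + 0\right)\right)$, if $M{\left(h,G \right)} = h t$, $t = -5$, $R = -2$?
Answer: $40296$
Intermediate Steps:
$M{\left(h,G \right)} = - 5 h$ ($M{\left(h,G \right)} = h \left(-5\right) = - 5 h$)
$u{\left(r \right)} = 8 + 4 r^{2}$
$u{\left(-12 \right)} \left(84 + M{\left(\frac{5 + R}{5 - 2},2 \right)} \left(3 + 0\right)\right) = \left(8 + 4 \left(-12\right)^{2}\right) \left(84 + - 5 \frac{5 - 2}{5 - 2} \left(3 + 0\right)\right) = \left(8 + 4 \cdot 144\right) \left(84 + - 5 \cdot \frac{3}{3} \cdot 3\right) = \left(8 + 576\right) \left(84 + - 5 \cdot 3 \cdot \frac{1}{3} \cdot 3\right) = 584 \left(84 + \left(-5\right) 1 \cdot 3\right) = 584 \left(84 - 15\right) = 584 \cdot 69 = 40296$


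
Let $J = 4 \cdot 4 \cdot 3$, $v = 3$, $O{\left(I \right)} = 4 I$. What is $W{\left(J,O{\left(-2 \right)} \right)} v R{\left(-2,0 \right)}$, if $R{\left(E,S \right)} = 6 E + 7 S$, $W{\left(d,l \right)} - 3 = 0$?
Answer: $-108$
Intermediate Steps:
$J = 48$ ($J = 16 \cdot 3 = 48$)
$W{\left(d,l \right)} = 3$ ($W{\left(d,l \right)} = 3 + 0 = 3$)
$W{\left(J,O{\left(-2 \right)} \right)} v R{\left(-2,0 \right)} = 3 \cdot 3 \left(6 \left(-2\right) + 7 \cdot 0\right) = 9 \left(-12 + 0\right) = 9 \left(-12\right) = -108$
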